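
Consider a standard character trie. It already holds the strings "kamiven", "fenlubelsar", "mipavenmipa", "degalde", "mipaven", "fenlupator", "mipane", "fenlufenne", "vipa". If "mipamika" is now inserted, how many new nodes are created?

4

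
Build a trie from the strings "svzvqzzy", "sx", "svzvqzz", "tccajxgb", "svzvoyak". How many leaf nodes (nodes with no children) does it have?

4

A leaf is a node with no children — equivalently, the end of a word that is not a proper prefix of any other stored word.
Those words: "svzvoyak", "svzvqzzy", "sx", "tccajxgb"
Leaf count: 4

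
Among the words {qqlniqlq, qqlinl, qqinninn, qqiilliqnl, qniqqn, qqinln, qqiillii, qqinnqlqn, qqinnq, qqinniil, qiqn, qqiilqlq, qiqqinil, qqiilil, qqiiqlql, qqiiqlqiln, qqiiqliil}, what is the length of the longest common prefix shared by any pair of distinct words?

Look for the deepest trie node that still has at least two words in its subtree.
"qqiillii" and "qqiilliqnl" agree on "qqiilli" (7 characters) before diverging; nothing deeper is shared.
Longest shared-prefix length: 7

7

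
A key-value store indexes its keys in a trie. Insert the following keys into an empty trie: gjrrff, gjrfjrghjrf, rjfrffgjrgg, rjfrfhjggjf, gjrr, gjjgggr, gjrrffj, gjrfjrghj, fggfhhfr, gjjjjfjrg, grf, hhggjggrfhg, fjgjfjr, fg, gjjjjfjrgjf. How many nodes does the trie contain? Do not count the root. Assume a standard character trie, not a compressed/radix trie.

72

Count nodes per top-level branch (shared prefixes stored once):
  'f'-branch (fg, fggfhhfr, fjgjfjr): 14 nodes
  'g'-branch (gjjgggr, gjjjjfjrg, gjjjjfjrgjf, gjrfjrghj, gjrfjrghjrf, gjrr, gjrrff, gjrrffj, grf): 30 nodes
  'h'-branch (hhggjggrfhg): 11 nodes
  'r'-branch (rjfrffgjrgg, rjfrfhjggjf): 17 nodes
Sum: 72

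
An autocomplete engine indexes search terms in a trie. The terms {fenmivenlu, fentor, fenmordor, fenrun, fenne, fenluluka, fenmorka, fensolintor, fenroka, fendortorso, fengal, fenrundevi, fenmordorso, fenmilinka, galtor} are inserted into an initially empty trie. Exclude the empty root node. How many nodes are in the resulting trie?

Insert word by word; a character creates a node only if that edge doesn't already exist:
  "fenmivenlu" → 10 new (f, e, n, m, i, v, e, n, l, u)
  "fentor" → prefix "fen" already present; 3 new (t, o, r)
  "fenmordor" → prefix "fenm" already present; 5 new (o, r, d, o, r)
  "fenrun" → prefix "fen" already present; 3 new (r, u, n)
  "fenne" → prefix "fen" already present; 2 new (n, e)
  "fenluluka" → prefix "fen" already present; 6 new (l, u, l, u, k, a)
  "fenmorka" → prefix "fenmor" already present; 2 new (k, a)
  "fensolintor" → prefix "fen" already present; 8 new (s, o, l, i, n, t, o, r)
  "fenroka" → prefix "fenr" already present; 3 new (o, k, a)
  "fendortorso" → prefix "fen" already present; 8 new (d, o, r, t, o, r, s, o)
  "fengal" → prefix "fen" already present; 3 new (g, a, l)
  "fenrundevi" → prefix "fenrun" already present; 4 new (d, e, v, i)
  "fenmordorso" → prefix "fenmordor" already present; 2 new (s, o)
  "fenmilinka" → prefix "fenmi" already present; 5 new (l, i, n, k, a)
  "galtor" → 6 new (g, a, l, t, o, r)
Total nodes = 10 + 3 + 5 + 3 + 2 + 6 + 2 + 8 + 3 + 8 + 3 + 4 + 2 + 5 + 6 = 70

70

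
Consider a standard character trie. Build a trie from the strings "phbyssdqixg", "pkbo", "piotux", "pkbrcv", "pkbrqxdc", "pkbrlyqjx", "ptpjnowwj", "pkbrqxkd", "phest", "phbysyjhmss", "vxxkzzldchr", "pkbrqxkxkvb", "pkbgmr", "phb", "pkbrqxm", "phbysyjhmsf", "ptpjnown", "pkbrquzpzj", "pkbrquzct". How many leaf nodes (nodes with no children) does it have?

Leaves are exactly the stored words that no other stored word extends.
Those words: "phbyssdqixg", "phbysyjhmsf", "phbysyjhmss", "phest", "piotux", "pkbgmr", "pkbo", "pkbrcv", "pkbrlyqjx", "pkbrquzct", "pkbrquzpzj", "pkbrqxdc", "pkbrqxkd", "pkbrqxkxkvb", "pkbrqxm", "ptpjnown", "ptpjnowwj", "vxxkzzldchr"
Leaf count: 18

18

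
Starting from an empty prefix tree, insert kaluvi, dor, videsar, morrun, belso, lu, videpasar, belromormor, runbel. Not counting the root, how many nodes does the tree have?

48

For each word, the new-node count is its length minus the longest prefix already in the trie:
  "kaluvi" → 6 new (k, a, l, u, v, i)
  "dor" → 3 new (d, o, r)
  "videsar" → 7 new (v, i, d, e, s, a, r)
  "morrun" → 6 new (m, o, r, r, u, n)
  "belso" → 5 new (b, e, l, s, o)
  "lu" → 2 new (l, u)
  "videpasar" → prefix "vide" already present; 5 new (p, a, s, a, r)
  "belromormor" → prefix "bel" already present; 8 new (r, o, m, o, r, m, o, r)
  "runbel" → 6 new (r, u, n, b, e, l)
Total nodes = 6 + 3 + 7 + 6 + 5 + 2 + 5 + 8 + 6 = 48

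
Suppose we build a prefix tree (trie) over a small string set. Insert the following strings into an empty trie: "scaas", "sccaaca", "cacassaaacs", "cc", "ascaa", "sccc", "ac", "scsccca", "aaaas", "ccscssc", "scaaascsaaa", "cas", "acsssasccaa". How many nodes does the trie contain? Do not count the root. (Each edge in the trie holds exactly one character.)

Trace insertions, counting only characters that open a new branch:
  "scaas" → 5 new (s, c, a, a, s)
  "sccaaca" → prefix "sc" already present; 5 new (c, a, a, c, a)
  "cacassaaacs" → 11 new (c, a, c, a, s, s, a, a, a, c, s)
  "cc" → prefix "c" already present; 1 new (c)
  "ascaa" → 5 new (a, s, c, a, a)
  "sccc" → prefix "scc" already present; 1 new (c)
  "ac" → prefix "a" already present; 1 new (c)
  "scsccca" → prefix "sc" already present; 5 new (s, c, c, c, a)
  "aaaas" → prefix "a" already present; 4 new (a, a, a, s)
  "ccscssc" → prefix "cc" already present; 5 new (s, c, s, s, c)
  "scaaascsaaa" → prefix "scaa" already present; 7 new (a, s, c, s, a, a, a)
  "cas" → prefix "ca" already present; 1 new (s)
  "acsssasccaa" → prefix "ac" already present; 9 new (s, s, s, a, s, c, c, a, a)
Total nodes = 5 + 5 + 11 + 1 + 5 + 1 + 1 + 5 + 4 + 5 + 7 + 1 + 9 = 60

60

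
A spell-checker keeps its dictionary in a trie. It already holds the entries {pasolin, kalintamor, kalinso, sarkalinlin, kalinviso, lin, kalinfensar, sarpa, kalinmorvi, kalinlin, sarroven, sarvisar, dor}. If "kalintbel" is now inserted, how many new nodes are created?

The longest prefix of "kalintbel" already in the trie is "kalint" (length 6).
New nodes needed: |"kalintbel"| − 6 = 9 − 6 = 3.

3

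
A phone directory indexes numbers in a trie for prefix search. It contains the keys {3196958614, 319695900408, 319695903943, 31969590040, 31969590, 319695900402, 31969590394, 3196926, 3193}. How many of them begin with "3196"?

Filter for entries beginning with "3196":
Matches: "3196926", "3196958614", "31969590", "31969590040", "319695900402", "319695900408", "31969590394", "319695903943"
Count: 8

8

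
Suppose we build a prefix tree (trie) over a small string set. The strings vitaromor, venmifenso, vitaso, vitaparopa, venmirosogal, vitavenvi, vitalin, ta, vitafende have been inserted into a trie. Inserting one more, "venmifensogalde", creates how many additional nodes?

"venmifenso" is already a path in the trie; the remaining "galde" must be added.
Each of the 5 remaining characters creates one node.

5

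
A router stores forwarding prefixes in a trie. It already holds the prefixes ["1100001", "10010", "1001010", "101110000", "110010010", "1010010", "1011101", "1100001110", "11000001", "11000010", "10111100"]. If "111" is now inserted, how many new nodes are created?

1

"11" is already a path in the trie; the remaining "1" must be added.
New nodes needed: |"111"| − 2 = 3 − 2 = 1.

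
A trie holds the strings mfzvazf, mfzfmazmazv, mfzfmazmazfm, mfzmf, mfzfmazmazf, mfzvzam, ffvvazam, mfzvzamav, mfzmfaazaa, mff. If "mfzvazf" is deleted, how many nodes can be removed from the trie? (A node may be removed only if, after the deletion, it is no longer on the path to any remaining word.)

Walk "mfzvazf" from the leaf back toward the root, removing each node that no remaining word uses.
The suffix "azf" (3 nodes) is used only by "mfzvazf"; the node for "mfzv" still has the child "z", so pruning stops there.
Nodes removed: 3

3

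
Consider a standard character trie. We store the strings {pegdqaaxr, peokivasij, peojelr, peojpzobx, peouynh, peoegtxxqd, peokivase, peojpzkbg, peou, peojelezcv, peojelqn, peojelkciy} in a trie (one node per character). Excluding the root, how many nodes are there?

Trace insertions, counting only characters that open a new branch:
  "pegdqaaxr" → 9 new (p, e, g, d, q, a, a, x, r)
  "peokivasij" → prefix "pe" already present; 8 new (o, k, i, v, a, s, i, j)
  "peojelr" → prefix "peo" already present; 4 new (j, e, l, r)
  "peojpzobx" → prefix "peoj" already present; 5 new (p, z, o, b, x)
  "peouynh" → prefix "peo" already present; 4 new (u, y, n, h)
  "peoegtxxqd" → prefix "peo" already present; 7 new (e, g, t, x, x, q, d)
  "peokivase" → prefix "peokivas" already present; 1 new (e)
  "peojpzkbg" → prefix "peojpz" already present; 3 new (k, b, g)
  "peou" → prefix "peou" already present; 0 new (none)
  "peojelezcv" → prefix "peojel" already present; 4 new (e, z, c, v)
  "peojelqn" → prefix "peojel" already present; 2 new (q, n)
  "peojelkciy" → prefix "peojel" already present; 4 new (k, c, i, y)
Total nodes = 9 + 8 + 4 + 5 + 4 + 7 + 1 + 3 + 0 + 4 + 2 + 4 = 51

51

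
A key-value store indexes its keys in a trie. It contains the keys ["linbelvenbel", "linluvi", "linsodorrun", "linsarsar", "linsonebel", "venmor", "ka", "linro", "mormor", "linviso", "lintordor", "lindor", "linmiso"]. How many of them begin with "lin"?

10

Walk to "lin"; the words in its subtree are exactly those with that prefix.
Matches: "linbelvenbel", "lindor", "linluvi", "linmiso", "linro", "linsarsar", "linsodorrun", "linsonebel", "lintordor", "linviso"
Count: 10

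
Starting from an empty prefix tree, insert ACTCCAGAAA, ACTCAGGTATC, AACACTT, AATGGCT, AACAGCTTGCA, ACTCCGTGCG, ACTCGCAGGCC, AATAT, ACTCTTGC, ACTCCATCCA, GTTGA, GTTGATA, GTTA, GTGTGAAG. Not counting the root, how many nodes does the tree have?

71

Count nodes per top-level branch (shared prefixes stored once):
  'A'-branch (AACACTT, AACAGCTTGCA, AATAT, AATGGCT, ACTCAGGTATC, ACTCCAGAAA, ACTCCATCCA, ACTCCGTGCG, ACTCGCAGGCC, ACTCTTGC): 57 nodes
  'G'-branch (GTGTGAAG, GTTA, GTTGA, GTTGATA): 14 nodes
Sum: 71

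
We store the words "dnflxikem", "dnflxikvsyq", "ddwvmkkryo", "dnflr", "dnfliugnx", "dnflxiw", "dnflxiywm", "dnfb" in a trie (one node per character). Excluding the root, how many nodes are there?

33

Trace insertions, counting only characters that open a new branch:
  "dnflxikem" → 9 new (d, n, f, l, x, i, k, e, m)
  "dnflxikvsyq" → prefix "dnflxik" already present; 4 new (v, s, y, q)
  "ddwvmkkryo" → prefix "d" already present; 9 new (d, w, v, m, k, k, r, y, o)
  "dnflr" → prefix "dnfl" already present; 1 new (r)
  "dnfliugnx" → prefix "dnfl" already present; 5 new (i, u, g, n, x)
  "dnflxiw" → prefix "dnflxi" already present; 1 new (w)
  "dnflxiywm" → prefix "dnflxi" already present; 3 new (y, w, m)
  "dnfb" → prefix "dnf" already present; 1 new (b)
Total nodes = 9 + 4 + 9 + 1 + 5 + 1 + 3 + 1 = 33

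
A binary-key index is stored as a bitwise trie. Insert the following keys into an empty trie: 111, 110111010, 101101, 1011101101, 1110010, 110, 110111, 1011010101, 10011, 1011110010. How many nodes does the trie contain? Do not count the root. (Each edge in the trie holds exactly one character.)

Trace insertions, counting only characters that open a new branch:
  "111" → 3 new (1, 1, 1)
  "110111010" → prefix "11" already present; 7 new (0, 1, 1, 1, 0, 1, 0)
  "101101" → prefix "1" already present; 5 new (0, 1, 1, 0, 1)
  "1011101101" → prefix "1011" already present; 6 new (1, 0, 1, 1, 0, 1)
  "1110010" → prefix "111" already present; 4 new (0, 0, 1, 0)
  "110" → prefix "110" already present; 0 new (none)
  "110111" → prefix "110111" already present; 0 new (none)
  "1011010101" → prefix "101101" already present; 4 new (0, 1, 0, 1)
  "10011" → prefix "10" already present; 3 new (0, 1, 1)
  "1011110010" → prefix "10111" already present; 5 new (1, 0, 0, 1, 0)
Total nodes = 3 + 7 + 5 + 6 + 4 + 0 + 0 + 4 + 3 + 5 = 37

37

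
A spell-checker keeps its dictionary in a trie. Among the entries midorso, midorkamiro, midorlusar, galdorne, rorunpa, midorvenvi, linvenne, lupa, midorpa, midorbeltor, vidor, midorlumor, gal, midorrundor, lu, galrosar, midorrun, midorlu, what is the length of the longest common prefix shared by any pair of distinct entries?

8

The deepest shared node is where two words last agree before diverging.
"midorrun" and "midorrundor" agree on "midorrun" (8 characters) before diverging; nothing deeper is shared.
Longest shared-prefix length: 8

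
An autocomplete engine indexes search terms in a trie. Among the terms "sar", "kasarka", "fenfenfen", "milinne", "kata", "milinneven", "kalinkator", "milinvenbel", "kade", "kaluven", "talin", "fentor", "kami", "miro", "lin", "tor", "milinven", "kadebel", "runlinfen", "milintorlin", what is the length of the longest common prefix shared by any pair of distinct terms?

Look for the deepest trie node that still has at least two words in its subtree.
e.g. "milinven" and "milinvenbel" share the prefix "milinven" of length 8; no pair shares a longer one.
Longest shared-prefix length: 8

8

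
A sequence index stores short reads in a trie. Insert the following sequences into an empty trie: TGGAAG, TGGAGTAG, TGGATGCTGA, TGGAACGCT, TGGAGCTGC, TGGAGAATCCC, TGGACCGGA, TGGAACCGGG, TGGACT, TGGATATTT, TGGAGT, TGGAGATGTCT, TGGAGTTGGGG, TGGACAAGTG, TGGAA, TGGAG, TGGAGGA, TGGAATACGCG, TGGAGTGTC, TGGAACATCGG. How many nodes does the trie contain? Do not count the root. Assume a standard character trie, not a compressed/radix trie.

75

Trace insertions, counting only characters that open a new branch:
  "TGGAAG" → 6 new (T, G, G, A, A, G)
  "TGGAGTAG" → prefix "TGGA" already present; 4 new (G, T, A, G)
  "TGGATGCTGA" → prefix "TGGA" already present; 6 new (T, G, C, T, G, A)
  "TGGAACGCT" → prefix "TGGAA" already present; 4 new (C, G, C, T)
  "TGGAGCTGC" → prefix "TGGAG" already present; 4 new (C, T, G, C)
  "TGGAGAATCCC" → prefix "TGGAG" already present; 6 new (A, A, T, C, C, C)
  "TGGACCGGA" → prefix "TGGA" already present; 5 new (C, C, G, G, A)
  "TGGAACCGGG" → prefix "TGGAAC" already present; 4 new (C, G, G, G)
  "TGGACT" → prefix "TGGAC" already present; 1 new (T)
  "TGGATATTT" → prefix "TGGAT" already present; 4 new (A, T, T, T)
  "TGGAGT" → prefix "TGGAGT" already present; 0 new (none)
  "TGGAGATGTCT" → prefix "TGGAGA" already present; 5 new (T, G, T, C, T)
  "TGGAGTTGGGG" → prefix "TGGAGT" already present; 5 new (T, G, G, G, G)
  "TGGACAAGTG" → prefix "TGGAC" already present; 5 new (A, A, G, T, G)
  "TGGAA" → prefix "TGGAA" already present; 0 new (none)
  "TGGAG" → prefix "TGGAG" already present; 0 new (none)
  "TGGAGGA" → prefix "TGGAG" already present; 2 new (G, A)
  "TGGAATACGCG" → prefix "TGGAA" already present; 6 new (T, A, C, G, C, G)
  "TGGAGTGTC" → prefix "TGGAGT" already present; 3 new (G, T, C)
  "TGGAACATCGG" → prefix "TGGAAC" already present; 5 new (A, T, C, G, G)
Total nodes = 6 + 4 + 6 + 4 + 4 + 6 + 5 + 4 + 1 + 4 + 0 + 5 + 5 + 5 + 0 + 0 + 2 + 6 + 3 + 5 = 75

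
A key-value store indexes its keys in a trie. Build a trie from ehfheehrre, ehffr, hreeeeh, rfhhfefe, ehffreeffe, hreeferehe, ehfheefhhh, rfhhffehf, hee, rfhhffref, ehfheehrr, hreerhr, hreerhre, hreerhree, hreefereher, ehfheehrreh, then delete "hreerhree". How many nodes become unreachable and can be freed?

1

After clearing the end-marker at "hreerhree", prune upward until reaching a node still needed by another word.
The suffix "e" (1 node) is used only by "hreerhree"; "hreerhre" is itself a stored word, so pruning stops there.
Nodes removed: 1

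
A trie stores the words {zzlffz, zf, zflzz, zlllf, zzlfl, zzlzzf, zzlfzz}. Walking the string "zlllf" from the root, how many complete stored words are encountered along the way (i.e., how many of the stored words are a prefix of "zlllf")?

Check each prefix of "zlllf" against the stored set — each match is an end-marker on the path.
Prefixes of the query that are stored words: "zlllf"
Count: 1

1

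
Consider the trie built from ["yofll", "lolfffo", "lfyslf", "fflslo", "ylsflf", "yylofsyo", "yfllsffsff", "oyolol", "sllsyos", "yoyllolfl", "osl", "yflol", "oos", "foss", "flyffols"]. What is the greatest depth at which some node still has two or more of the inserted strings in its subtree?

Look for the deepest trie node that still has at least two words in its subtree.
"yfllsffsff" and "yflol" agree on "yfl" (3 characters) before diverging; nothing deeper is shared.
Longest shared-prefix length: 3

3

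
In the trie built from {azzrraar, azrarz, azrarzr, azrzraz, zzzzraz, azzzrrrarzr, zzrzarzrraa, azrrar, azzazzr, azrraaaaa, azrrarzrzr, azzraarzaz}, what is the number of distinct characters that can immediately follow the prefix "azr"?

The children of the "azr" node are the distinct next characters among strings starting with "azr".
Distinct next characters after "azr": a, r, z.
That node has 3 child edges.

3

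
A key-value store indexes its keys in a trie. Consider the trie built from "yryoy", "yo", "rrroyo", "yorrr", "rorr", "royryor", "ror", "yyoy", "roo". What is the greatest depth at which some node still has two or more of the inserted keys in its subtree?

Look for the deepest trie node that still has at least two words in its subtree.
"ror" and "rorr" agree on "ror" (3 characters) before diverging; nothing deeper is shared.
Longest shared-prefix length: 3

3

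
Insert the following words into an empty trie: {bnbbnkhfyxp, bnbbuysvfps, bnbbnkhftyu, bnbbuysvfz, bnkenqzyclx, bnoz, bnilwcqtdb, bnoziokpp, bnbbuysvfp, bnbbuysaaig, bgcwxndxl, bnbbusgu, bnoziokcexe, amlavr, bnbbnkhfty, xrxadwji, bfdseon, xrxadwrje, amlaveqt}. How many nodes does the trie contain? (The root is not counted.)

91

Count nodes per top-level branch (shared prefixes stored once):
  'a'-branch (amlaveqt, amlavr): 9 nodes
  'b'-branch (bfdseon, bgcwxndxl, bnbbnkhfty, bnbbnkhftyu, bnbbnkhfyxp, bnbbusgu, bnbbuysaaig, bnbbuysvfp, bnbbuysvfps, bnbbuysvfz, bnilwcqtdb, bnkenqzyclx, bnoz, bnoziokcexe, bnoziokpp): 71 nodes
  'x'-branch (xrxadwji, xrxadwrje): 11 nodes
Sum: 91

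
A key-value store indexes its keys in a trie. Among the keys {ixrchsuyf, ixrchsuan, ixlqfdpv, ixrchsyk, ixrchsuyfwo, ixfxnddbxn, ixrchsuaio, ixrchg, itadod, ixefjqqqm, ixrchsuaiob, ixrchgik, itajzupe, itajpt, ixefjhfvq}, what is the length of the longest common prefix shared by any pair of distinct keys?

10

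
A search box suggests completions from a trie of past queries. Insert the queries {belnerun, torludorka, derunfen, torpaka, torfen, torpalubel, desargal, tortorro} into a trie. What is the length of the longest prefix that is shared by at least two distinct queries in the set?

The deepest shared node is where two words last agree before diverging.
e.g. "torpaka" and "torpalubel" share the prefix "torpa" of length 5; no pair shares a longer one.
Longest shared-prefix length: 5

5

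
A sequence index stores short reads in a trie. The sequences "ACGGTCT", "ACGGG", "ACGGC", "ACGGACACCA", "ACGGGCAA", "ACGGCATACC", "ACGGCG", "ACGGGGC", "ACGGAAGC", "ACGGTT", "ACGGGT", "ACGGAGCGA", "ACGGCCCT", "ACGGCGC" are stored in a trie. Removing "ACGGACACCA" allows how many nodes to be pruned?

A node on "ACGGACACCA"'s path can go only if nothing else ends at it or branches off below it.
The suffix "CACCA" (5 nodes) is used only by "ACGGACACCA"; the node for "ACGGA" still has the child "A", so pruning stops there.
Nodes removed: 5

5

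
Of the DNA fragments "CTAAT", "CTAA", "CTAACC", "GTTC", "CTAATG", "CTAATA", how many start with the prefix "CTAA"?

5

Traverse to the node for "CTAA", then collect every word in that subtree.
Words under "CTAA": CTAA, CTAACC, CTAAT, CTAATA, CTAATG
Count: 5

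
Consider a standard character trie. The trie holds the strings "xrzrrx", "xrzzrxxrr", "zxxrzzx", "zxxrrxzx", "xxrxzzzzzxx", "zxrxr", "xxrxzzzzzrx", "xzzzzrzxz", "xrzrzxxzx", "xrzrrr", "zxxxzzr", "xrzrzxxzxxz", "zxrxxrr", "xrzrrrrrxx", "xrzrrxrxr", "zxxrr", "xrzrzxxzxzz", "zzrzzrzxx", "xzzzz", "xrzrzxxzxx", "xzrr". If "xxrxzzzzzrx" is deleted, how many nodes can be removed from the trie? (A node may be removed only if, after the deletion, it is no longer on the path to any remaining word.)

2

Walk "xxrxzzzzzrx" from the leaf back toward the root, removing each node that no remaining word uses.
The suffix "rx" (2 nodes) is used only by "xxrxzzzzzrx"; the node for "xxrxzzzzz" still has the child "x", so pruning stops there.
Nodes removed: 2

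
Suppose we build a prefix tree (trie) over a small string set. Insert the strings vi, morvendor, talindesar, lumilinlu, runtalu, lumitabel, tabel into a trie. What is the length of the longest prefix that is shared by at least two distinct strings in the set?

4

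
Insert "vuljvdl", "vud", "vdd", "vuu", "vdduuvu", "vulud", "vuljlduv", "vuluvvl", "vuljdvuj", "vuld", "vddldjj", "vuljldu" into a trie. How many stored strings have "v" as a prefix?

12

Walk to "v"; the words in its subtree are exactly those with that prefix.
Words under "v": vdd, vddldjj, vdduuvu, vud, vuld, vuljdvuj, vuljldu, vuljlduv, vuljvdl, vulud, vuluvvl, vuu
Count: 12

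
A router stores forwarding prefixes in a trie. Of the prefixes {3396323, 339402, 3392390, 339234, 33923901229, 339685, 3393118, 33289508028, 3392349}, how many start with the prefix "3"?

Filter for entries beginning with "3":
Words under "3": 33289508028, 339234, 3392349, 3392390, 33923901229, 3393118, 339402, 3396323, 339685
Count: 9

9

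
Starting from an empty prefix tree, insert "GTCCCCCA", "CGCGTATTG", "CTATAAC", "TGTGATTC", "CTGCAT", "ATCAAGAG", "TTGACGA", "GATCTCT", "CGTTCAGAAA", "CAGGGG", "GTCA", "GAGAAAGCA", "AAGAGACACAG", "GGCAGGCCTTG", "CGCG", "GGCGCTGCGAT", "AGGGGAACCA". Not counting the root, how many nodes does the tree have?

113

Count nodes per top-level branch (shared prefixes stored once):
  'A'-branch (AAGAGACACAG, AGGGGAACCA, ATCAAGAG): 27 nodes
  'C'-branch (CAGGGG, CGCG, CGCGTATTG, CGTTCAGAAA, CTATAAC, CTGCAT): 32 nodes
  'G'-branch (GAGAAAGCA, GATCTCT, GGCAGGCCTTG, GGCGCTGCGAT, GTCA, GTCCCCCA): 40 nodes
  'T'-branch (TGTGATTC, TTGACGA): 14 nodes
Sum: 113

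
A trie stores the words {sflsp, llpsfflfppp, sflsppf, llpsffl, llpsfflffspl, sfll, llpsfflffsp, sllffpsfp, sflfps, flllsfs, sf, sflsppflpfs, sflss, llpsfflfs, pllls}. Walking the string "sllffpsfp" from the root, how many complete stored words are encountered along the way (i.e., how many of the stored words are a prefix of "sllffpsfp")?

1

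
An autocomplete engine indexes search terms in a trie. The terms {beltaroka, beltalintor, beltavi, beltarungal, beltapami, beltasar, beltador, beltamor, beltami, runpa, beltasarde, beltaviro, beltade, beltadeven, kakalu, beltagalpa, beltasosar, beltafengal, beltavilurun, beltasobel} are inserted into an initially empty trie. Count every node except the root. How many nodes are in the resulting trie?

78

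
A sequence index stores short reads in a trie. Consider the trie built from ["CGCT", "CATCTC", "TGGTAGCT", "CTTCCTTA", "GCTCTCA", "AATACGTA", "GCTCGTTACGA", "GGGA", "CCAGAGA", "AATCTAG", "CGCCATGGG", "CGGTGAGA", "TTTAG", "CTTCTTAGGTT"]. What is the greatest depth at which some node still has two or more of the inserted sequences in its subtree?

4

The deepest shared node is where two words last agree before diverging.
"CTTCCTTA" and "CTTCTTAGGTT" agree on "CTTC" (4 characters) before diverging; nothing deeper is shared.
Longest shared-prefix length: 4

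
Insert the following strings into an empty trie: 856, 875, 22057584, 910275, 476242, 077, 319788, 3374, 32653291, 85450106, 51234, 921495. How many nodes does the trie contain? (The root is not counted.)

Insert word by word; a character creates a node only if that edge doesn't already exist:
  "856" → 3 new (8, 5, 6)
  "875" → prefix "8" already present; 2 new (7, 5)
  "22057584" → 8 new (2, 2, 0, 5, 7, 5, 8, 4)
  "910275" → 6 new (9, 1, 0, 2, 7, 5)
  "476242" → 6 new (4, 7, 6, 2, 4, 2)
  "077" → 3 new (0, 7, 7)
  "319788" → 6 new (3, 1, 9, 7, 8, 8)
  "3374" → prefix "3" already present; 3 new (3, 7, 4)
  "32653291" → prefix "3" already present; 7 new (2, 6, 5, 3, 2, 9, 1)
  "85450106" → prefix "85" already present; 6 new (4, 5, 0, 1, 0, 6)
  "51234" → 5 new (5, 1, 2, 3, 4)
  "921495" → prefix "9" already present; 5 new (2, 1, 4, 9, 5)
Total nodes = 3 + 2 + 8 + 6 + 6 + 3 + 6 + 3 + 7 + 6 + 5 + 5 = 60

60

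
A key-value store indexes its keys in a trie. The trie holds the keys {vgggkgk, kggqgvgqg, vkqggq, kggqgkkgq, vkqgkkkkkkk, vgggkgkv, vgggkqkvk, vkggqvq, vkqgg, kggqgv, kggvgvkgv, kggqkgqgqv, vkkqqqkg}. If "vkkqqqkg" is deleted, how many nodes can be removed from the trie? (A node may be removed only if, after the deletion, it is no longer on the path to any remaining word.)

After clearing the end-marker at "vkkqqqkg", prune upward until reaching a node still needed by another word.
The suffix "kqqqkg" (6 nodes) is used only by "vkkqqqkg"; the node for "vk" still has the child "q", so pruning stops there.
Nodes removed: 6

6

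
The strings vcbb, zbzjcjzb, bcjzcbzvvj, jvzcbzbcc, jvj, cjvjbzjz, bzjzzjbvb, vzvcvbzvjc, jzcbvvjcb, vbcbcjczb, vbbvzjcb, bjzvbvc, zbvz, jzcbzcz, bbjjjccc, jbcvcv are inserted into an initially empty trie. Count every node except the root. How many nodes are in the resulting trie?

102

Count nodes per top-level branch (shared prefixes stored once):
  'b'-branch (bbjjjccc, bcjzcbzvvj, bjzvbvc, bzjzzjbvb): 31 nodes
  'c'-branch (cjvjbzjz): 8 nodes
  'j'-branch (jbcvcv, jvj, jvzcbzbcc, jzcbvvjcb, jzcbzcz): 26 nodes
  'v'-branch (vbbvzjcb, vbcbcjczb, vcbb, vzvcvbzvjc): 27 nodes
  'z'-branch (zbvz, zbzjcjzb): 10 nodes
Sum: 102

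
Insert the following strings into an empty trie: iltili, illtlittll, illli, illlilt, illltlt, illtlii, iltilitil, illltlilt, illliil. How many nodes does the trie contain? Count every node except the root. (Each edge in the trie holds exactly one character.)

Trace insertions, counting only characters that open a new branch:
  "iltili" → 6 new (i, l, t, i, l, i)
  "illtlittll" → prefix "il" already present; 8 new (l, t, l, i, t, t, l, l)
  "illli" → prefix "ill" already present; 2 new (l, i)
  "illlilt" → prefix "illli" already present; 2 new (l, t)
  "illltlt" → prefix "illl" already present; 3 new (t, l, t)
  "illtlii" → prefix "illtli" already present; 1 new (i)
  "iltilitil" → prefix "iltili" already present; 3 new (t, i, l)
  "illltlilt" → prefix "illltl" already present; 3 new (i, l, t)
  "illliil" → prefix "illli" already present; 2 new (i, l)
Total nodes = 6 + 8 + 2 + 2 + 3 + 1 + 3 + 3 + 2 = 30

30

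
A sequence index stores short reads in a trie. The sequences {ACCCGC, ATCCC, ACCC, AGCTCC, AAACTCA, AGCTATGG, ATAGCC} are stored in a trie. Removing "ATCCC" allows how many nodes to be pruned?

3

Walk "ATCCC" from the leaf back toward the root, removing each node that no remaining word uses.
The suffix "CCC" (3 nodes) is used only by "ATCCC"; the node for "AT" still has the child "A", so pruning stops there.
Nodes removed: 3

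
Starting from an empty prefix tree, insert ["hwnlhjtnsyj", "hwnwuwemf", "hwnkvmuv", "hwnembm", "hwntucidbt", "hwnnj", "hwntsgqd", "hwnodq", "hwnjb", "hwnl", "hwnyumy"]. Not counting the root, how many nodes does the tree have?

For each word, the new-node count is its length minus the longest prefix already in the trie:
  "hwnlhjtnsyj" → 11 new (h, w, n, l, h, j, t, n, s, y, j)
  "hwnwuwemf" → prefix "hwn" already present; 6 new (w, u, w, e, m, f)
  "hwnkvmuv" → prefix "hwn" already present; 5 new (k, v, m, u, v)
  "hwnembm" → prefix "hwn" already present; 4 new (e, m, b, m)
  "hwntucidbt" → prefix "hwn" already present; 7 new (t, u, c, i, d, b, t)
  "hwnnj" → prefix "hwn" already present; 2 new (n, j)
  "hwntsgqd" → prefix "hwnt" already present; 4 new (s, g, q, d)
  "hwnodq" → prefix "hwn" already present; 3 new (o, d, q)
  "hwnjb" → prefix "hwn" already present; 2 new (j, b)
  "hwnl" → prefix "hwnl" already present; 0 new (none)
  "hwnyumy" → prefix "hwn" already present; 4 new (y, u, m, y)
Total nodes = 11 + 6 + 5 + 4 + 7 + 2 + 4 + 3 + 2 + 0 + 4 = 48

48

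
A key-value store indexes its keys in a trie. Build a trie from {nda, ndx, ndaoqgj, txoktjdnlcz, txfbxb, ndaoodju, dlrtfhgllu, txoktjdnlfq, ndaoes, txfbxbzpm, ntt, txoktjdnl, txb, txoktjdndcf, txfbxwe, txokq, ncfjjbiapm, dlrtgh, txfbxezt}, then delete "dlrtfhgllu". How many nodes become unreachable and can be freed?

6

Walk "dlrtfhgllu" from the leaf back toward the root, removing each node that no remaining word uses.
The suffix "fhgllu" (6 nodes) is used only by "dlrtfhgllu"; the node for "dlrt" still has the child "g", so pruning stops there.
Nodes removed: 6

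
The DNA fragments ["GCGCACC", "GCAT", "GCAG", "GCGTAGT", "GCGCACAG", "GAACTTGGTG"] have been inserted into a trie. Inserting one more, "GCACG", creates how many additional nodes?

"GCA" is already a path in the trie; the remaining "CG" must be added.
Each of the 2 remaining characters creates one node.

2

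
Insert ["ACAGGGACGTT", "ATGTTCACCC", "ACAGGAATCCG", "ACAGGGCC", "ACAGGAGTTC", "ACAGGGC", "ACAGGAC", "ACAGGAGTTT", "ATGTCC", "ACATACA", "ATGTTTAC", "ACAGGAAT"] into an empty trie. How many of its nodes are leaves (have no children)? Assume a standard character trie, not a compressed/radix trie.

A leaf is a node with no children — equivalently, the end of a word that is not a proper prefix of any other stored word.
Those words: "ACAGGAATCCG", "ACAGGAC", "ACAGGAGTTC", "ACAGGAGTTT", "ACAGGGACGTT", "ACAGGGCC", "ACATACA", "ATGTCC", "ATGTTCACCC", "ATGTTTAC"
Leaf count: 10

10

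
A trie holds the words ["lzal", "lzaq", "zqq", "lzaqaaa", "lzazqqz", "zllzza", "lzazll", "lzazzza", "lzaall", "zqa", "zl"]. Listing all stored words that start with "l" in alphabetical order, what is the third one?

DFS of the "l" subtree visits, in order: "lzaall", "lzal", "lzaq", "lzaqaaa", "lzazll", "lzazqqz", "lzazzza"
Position 3: lzaq

lzaq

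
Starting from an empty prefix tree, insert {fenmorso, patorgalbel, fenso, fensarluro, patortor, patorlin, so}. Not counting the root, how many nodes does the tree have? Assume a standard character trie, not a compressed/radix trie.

Trie structure (* marks end of a word):
(root)
├─ f
│  └─ e
│     └─ n
│        ├─ m
│        │  └─ o
│        │     └─ r
│        │        └─ s
│        │           └─ o *
│        └─ s
│           ├─ a
│           │  └─ r
│           │     └─ l
│           │        └─ u
│           │           └─ r
│           │              └─ o *
│           └─ o *
├─ p
│  └─ a
│     └─ t
│        └─ o
│           └─ r
│              ├─ g
│              │  └─ a
│              │     └─ l
│              │        └─ b
│              │           └─ e
│              │              └─ l *
│              ├─ l
│              │  └─ i
│              │     └─ n *
│              └─ t
│                 └─ o
│                    └─ r *
└─ s
   └─ o *
Counting every labelled node above: 35.

35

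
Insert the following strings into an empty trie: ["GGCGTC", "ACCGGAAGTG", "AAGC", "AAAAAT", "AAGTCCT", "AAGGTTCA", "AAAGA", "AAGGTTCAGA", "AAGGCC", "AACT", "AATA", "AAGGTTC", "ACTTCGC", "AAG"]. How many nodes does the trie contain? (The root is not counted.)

47

Insert word by word; a character creates a node only if that edge doesn't already exist:
  "GGCGTC" → 6 new (G, G, C, G, T, C)
  "ACCGGAAGTG" → 10 new (A, C, C, G, G, A, A, G, T, G)
  "AAGC" → prefix "A" already present; 3 new (A, G, C)
  "AAAAAT" → prefix "AA" already present; 4 new (A, A, A, T)
  "AAGTCCT" → prefix "AAG" already present; 4 new (T, C, C, T)
  "AAGGTTCA" → prefix "AAG" already present; 5 new (G, T, T, C, A)
  "AAAGA" → prefix "AAA" already present; 2 new (G, A)
  "AAGGTTCAGA" → prefix "AAGGTTCA" already present; 2 new (G, A)
  "AAGGCC" → prefix "AAGG" already present; 2 new (C, C)
  "AACT" → prefix "AA" already present; 2 new (C, T)
  "AATA" → prefix "AA" already present; 2 new (T, A)
  "AAGGTTC" → prefix "AAGGTTC" already present; 0 new (none)
  "ACTTCGC" → prefix "AC" already present; 5 new (T, T, C, G, C)
  "AAG" → prefix "AAG" already present; 0 new (none)
Total nodes = 6 + 10 + 3 + 4 + 4 + 5 + 2 + 2 + 2 + 2 + 2 + 0 + 5 + 0 = 47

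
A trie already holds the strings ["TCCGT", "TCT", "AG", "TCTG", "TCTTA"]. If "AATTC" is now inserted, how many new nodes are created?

4

Walking "AATTC" from the root, the first 1 characters ("A") follow existing edges; "A" is the first miss.
New nodes needed: |"AATTC"| − 1 = 5 − 1 = 4.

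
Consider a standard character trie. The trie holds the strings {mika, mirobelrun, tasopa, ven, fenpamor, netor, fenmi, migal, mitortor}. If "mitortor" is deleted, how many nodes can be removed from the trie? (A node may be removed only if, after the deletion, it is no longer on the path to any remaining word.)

A node on "mitortor"'s path can go only if nothing else ends at it or branches off below it.
The suffix "tortor" (6 nodes) is used only by "mitortor"; the node for "mi" still has the child "k", so pruning stops there.
Nodes removed: 6

6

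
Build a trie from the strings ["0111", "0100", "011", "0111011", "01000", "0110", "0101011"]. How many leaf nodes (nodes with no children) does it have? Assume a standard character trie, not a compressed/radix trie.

4

A leaf is a node with no children — equivalently, the end of a word that is not a proper prefix of any other stored word.
Those words: "01000", "0101011", "0110", "0111011"
Leaf count: 4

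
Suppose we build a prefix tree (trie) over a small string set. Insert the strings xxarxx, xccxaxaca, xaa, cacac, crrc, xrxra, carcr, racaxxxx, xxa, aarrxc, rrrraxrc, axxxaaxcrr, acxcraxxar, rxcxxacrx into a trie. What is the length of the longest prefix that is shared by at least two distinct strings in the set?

3

Look for the deepest trie node that still has at least two words in its subtree.
e.g. "xxa" and "xxarxx" share the prefix "xxa" of length 3; no pair shares a longer one.
Longest shared-prefix length: 3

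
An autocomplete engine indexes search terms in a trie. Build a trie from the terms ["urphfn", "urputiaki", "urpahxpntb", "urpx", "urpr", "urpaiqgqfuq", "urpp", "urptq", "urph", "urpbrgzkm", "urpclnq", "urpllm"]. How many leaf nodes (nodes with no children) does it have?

11

A leaf is a node with no children — equivalently, the end of a word that is not a proper prefix of any other stored word.
Those words: "urpahxpntb", "urpaiqgqfuq", "urpbrgzkm", "urpclnq", "urphfn", "urpllm", "urpp", "urpr", "urptq", "urputiaki", "urpx"
Leaf count: 11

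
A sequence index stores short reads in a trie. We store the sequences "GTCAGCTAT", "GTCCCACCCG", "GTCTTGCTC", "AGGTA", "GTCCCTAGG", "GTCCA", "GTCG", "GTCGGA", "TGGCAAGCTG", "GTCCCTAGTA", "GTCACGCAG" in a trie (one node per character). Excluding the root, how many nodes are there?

52

For each word, the new-node count is its length minus the longest prefix already in the trie:
  "GTCAGCTAT" → 9 new (G, T, C, A, G, C, T, A, T)
  "GTCCCACCCG" → prefix "GTC" already present; 7 new (C, C, A, C, C, C, G)
  "GTCTTGCTC" → prefix "GTC" already present; 6 new (T, T, G, C, T, C)
  "AGGTA" → 5 new (A, G, G, T, A)
  "GTCCCTAGG" → prefix "GTCCC" already present; 4 new (T, A, G, G)
  "GTCCA" → prefix "GTCC" already present; 1 new (A)
  "GTCG" → prefix "GTC" already present; 1 new (G)
  "GTCGGA" → prefix "GTCG" already present; 2 new (G, A)
  "TGGCAAGCTG" → 10 new (T, G, G, C, A, A, G, C, T, G)
  "GTCCCTAGTA" → prefix "GTCCCTAG" already present; 2 new (T, A)
  "GTCACGCAG" → prefix "GTCA" already present; 5 new (C, G, C, A, G)
Total nodes = 9 + 7 + 6 + 5 + 4 + 1 + 1 + 2 + 10 + 2 + 5 = 52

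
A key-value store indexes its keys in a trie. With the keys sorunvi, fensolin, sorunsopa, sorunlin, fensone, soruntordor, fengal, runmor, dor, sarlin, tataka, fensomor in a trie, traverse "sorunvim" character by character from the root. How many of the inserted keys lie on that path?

1

Traverse "sorunvim" character by character; count nodes along the way that are marked as word ends.
Prefixes of the query that are stored words: "sorunvi"
Count: 1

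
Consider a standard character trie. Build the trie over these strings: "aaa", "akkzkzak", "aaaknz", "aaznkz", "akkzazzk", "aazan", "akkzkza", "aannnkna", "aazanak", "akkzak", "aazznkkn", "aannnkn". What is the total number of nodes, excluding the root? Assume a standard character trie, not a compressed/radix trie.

37

For each word, the new-node count is its length minus the longest prefix already in the trie:
  "aaa" → 3 new (a, a, a)
  "akkzkzak" → prefix "a" already present; 7 new (k, k, z, k, z, a, k)
  "aaaknz" → prefix "aaa" already present; 3 new (k, n, z)
  "aaznkz" → prefix "aa" already present; 4 new (z, n, k, z)
  "akkzazzk" → prefix "akkz" already present; 4 new (a, z, z, k)
  "aazan" → prefix "aaz" already present; 2 new (a, n)
  "akkzkza" → prefix "akkzkza" already present; 0 new (none)
  "aannnkna" → prefix "aa" already present; 6 new (n, n, n, k, n, a)
  "aazanak" → prefix "aazan" already present; 2 new (a, k)
  "akkzak" → prefix "akkza" already present; 1 new (k)
  "aazznkkn" → prefix "aaz" already present; 5 new (z, n, k, k, n)
  "aannnkn" → prefix "aannnkn" already present; 0 new (none)
Total nodes = 3 + 7 + 3 + 4 + 4 + 2 + 0 + 6 + 2 + 1 + 5 + 0 = 37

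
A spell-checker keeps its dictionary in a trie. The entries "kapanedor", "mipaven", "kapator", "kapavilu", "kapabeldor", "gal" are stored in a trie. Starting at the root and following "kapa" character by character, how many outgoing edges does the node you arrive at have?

4

Walk "kapa" from the root, arriving at one node.
Distinct next characters after "kapa": b, n, t, v.
That node has 4 child edges.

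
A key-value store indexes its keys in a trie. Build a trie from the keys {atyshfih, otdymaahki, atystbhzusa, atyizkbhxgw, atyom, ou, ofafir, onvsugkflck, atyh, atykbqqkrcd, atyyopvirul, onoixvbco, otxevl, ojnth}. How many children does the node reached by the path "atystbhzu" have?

1

Walk "atystbhzu" from the root, arriving at one node.
Distinct next characters after "atystbhzu": s.
That node has 1 child edge.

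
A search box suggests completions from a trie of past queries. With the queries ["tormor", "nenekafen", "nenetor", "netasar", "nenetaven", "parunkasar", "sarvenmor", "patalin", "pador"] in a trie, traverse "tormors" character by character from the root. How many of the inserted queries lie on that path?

1

Check each prefix of "tormors" against the stored set — each match is an end-marker on the path.
Prefixes of the query that are stored words: "tormor"
Count: 1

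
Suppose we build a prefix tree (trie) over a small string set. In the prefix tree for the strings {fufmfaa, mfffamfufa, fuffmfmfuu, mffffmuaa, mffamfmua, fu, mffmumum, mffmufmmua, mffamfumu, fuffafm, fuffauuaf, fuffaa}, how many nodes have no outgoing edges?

A leaf is a node with no children — equivalently, the end of a word that is not a proper prefix of any other stored word.
Those words: "fuffaa", "fuffafm", "fuffauuaf", "fuffmfmfuu", "fufmfaa", "mffamfmua", "mffamfumu", "mfffamfufa", "mffffmuaa", "mffmufmmua", "mffmumum"
Leaf count: 11

11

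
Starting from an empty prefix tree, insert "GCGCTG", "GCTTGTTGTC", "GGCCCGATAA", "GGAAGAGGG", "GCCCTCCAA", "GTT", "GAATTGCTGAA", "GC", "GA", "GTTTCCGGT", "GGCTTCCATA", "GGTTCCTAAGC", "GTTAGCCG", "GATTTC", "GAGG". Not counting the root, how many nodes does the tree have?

For each word, the new-node count is its length minus the longest prefix already in the trie:
  "GCGCTG" → 6 new (G, C, G, C, T, G)
  "GCTTGTTGTC" → prefix "GC" already present; 8 new (T, T, G, T, T, G, T, C)
  "GGCCCGATAA" → prefix "G" already present; 9 new (G, C, C, C, G, A, T, A, A)
  "GGAAGAGGG" → prefix "GG" already present; 7 new (A, A, G, A, G, G, G)
  "GCCCTCCAA" → prefix "GC" already present; 7 new (C, C, T, C, C, A, A)
  "GTT" → prefix "G" already present; 2 new (T, T)
  "GAATTGCTGAA" → prefix "G" already present; 10 new (A, A, T, T, G, C, T, G, A, A)
  "GC" → prefix "GC" already present; 0 new (none)
  "GA" → prefix "GA" already present; 0 new (none)
  "GTTTCCGGT" → prefix "GTT" already present; 6 new (T, C, C, G, G, T)
  "GGCTTCCATA" → prefix "GGC" already present; 7 new (T, T, C, C, A, T, A)
  "GGTTCCTAAGC" → prefix "GG" already present; 9 new (T, T, C, C, T, A, A, G, C)
  "GTTAGCCG" → prefix "GTT" already present; 5 new (A, G, C, C, G)
  "GATTTC" → prefix "GA" already present; 4 new (T, T, T, C)
  "GAGG" → prefix "GA" already present; 2 new (G, G)
Total nodes = 6 + 8 + 9 + 7 + 7 + 2 + 10 + 0 + 0 + 6 + 7 + 9 + 5 + 4 + 2 = 82

82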